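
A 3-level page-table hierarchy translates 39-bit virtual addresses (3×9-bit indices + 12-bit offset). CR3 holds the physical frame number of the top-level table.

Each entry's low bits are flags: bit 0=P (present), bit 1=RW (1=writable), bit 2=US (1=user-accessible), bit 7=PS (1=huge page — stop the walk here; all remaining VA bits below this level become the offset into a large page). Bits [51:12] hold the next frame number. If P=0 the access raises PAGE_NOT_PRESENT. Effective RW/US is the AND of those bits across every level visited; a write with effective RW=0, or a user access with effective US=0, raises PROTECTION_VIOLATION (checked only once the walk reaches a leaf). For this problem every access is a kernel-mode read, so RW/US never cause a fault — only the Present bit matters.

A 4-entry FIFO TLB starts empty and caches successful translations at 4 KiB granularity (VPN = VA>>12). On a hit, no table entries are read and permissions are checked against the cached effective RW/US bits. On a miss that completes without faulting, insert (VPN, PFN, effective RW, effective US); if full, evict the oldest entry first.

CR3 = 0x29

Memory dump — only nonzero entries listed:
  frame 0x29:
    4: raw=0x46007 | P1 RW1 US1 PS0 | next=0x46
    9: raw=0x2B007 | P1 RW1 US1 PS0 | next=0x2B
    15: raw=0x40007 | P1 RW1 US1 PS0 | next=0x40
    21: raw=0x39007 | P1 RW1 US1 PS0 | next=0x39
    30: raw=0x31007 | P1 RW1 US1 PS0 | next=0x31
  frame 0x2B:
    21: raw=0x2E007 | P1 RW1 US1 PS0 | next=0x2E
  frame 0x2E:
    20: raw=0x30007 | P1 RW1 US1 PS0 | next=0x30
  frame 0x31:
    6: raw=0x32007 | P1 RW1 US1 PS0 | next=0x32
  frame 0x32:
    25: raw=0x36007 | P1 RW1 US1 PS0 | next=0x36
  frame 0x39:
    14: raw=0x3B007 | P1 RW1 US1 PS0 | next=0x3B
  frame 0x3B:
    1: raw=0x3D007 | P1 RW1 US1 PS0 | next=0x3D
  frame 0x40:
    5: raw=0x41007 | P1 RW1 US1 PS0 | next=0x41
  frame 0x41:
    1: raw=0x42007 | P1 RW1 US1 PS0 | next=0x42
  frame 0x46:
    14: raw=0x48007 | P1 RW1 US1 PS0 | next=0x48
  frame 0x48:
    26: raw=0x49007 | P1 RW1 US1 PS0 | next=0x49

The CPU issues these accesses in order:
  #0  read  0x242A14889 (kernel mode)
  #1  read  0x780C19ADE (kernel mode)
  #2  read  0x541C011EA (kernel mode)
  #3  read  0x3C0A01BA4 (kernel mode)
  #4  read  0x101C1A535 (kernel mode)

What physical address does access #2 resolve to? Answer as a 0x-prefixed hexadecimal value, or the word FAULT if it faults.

Per-access translation:
#0 VA=0x242A14889 (r,kernel):
  L0: frame=0x29 idx=9 entry=0x2B007 [P=1 RW=1 US=1 PS=0]
  L1: frame=0x2B idx=21 entry=0x2E007 [P=1 RW=1 US=1 PS=0]
  L2: frame=0x2E idx=20 entry=0x30007 [P=1 RW=1 US=1 PS=0]
  → PA=0x30889  (3 entries read)
#1 VA=0x780C19ADE (r,kernel):
  L0: frame=0x29 idx=30 entry=0x31007 [P=1 RW=1 US=1 PS=0]
  L1: frame=0x31 idx=6 entry=0x32007 [P=1 RW=1 US=1 PS=0]
  L2: frame=0x32 idx=25 entry=0x36007 [P=1 RW=1 US=1 PS=0]
  → PA=0x36ADE  (3 entries read)
#2 VA=0x541C011EA (r,kernel):
  L0: frame=0x29 idx=21 entry=0x39007 [P=1 RW=1 US=1 PS=0]
  L1: frame=0x39 idx=14 entry=0x3B007 [P=1 RW=1 US=1 PS=0]
  L2: frame=0x3B idx=1 entry=0x3D007 [P=1 RW=1 US=1 PS=0]
  → PA=0x3D1EA  (3 entries read)
#3 VA=0x3C0A01BA4 (r,kernel):
  L0: frame=0x29 idx=15 entry=0x40007 [P=1 RW=1 US=1 PS=0]
  L1: frame=0x40 idx=5 entry=0x41007 [P=1 RW=1 US=1 PS=0]
  L2: frame=0x41 idx=1 entry=0x42007 [P=1 RW=1 US=1 PS=0]
  → PA=0x42BA4  (3 entries read)
#4 VA=0x101C1A535 (r,kernel):
  L0: frame=0x29 idx=4 entry=0x46007 [P=1 RW=1 US=1 PS=0]
  L1: frame=0x46 idx=14 entry=0x48007 [P=1 RW=1 US=1 PS=0]
  L2: frame=0x48 idx=26 entry=0x49007 [P=1 RW=1 US=1 PS=0]
  → PA=0x49535  (3 entries read)

Access #2 PA: 0x3D1EA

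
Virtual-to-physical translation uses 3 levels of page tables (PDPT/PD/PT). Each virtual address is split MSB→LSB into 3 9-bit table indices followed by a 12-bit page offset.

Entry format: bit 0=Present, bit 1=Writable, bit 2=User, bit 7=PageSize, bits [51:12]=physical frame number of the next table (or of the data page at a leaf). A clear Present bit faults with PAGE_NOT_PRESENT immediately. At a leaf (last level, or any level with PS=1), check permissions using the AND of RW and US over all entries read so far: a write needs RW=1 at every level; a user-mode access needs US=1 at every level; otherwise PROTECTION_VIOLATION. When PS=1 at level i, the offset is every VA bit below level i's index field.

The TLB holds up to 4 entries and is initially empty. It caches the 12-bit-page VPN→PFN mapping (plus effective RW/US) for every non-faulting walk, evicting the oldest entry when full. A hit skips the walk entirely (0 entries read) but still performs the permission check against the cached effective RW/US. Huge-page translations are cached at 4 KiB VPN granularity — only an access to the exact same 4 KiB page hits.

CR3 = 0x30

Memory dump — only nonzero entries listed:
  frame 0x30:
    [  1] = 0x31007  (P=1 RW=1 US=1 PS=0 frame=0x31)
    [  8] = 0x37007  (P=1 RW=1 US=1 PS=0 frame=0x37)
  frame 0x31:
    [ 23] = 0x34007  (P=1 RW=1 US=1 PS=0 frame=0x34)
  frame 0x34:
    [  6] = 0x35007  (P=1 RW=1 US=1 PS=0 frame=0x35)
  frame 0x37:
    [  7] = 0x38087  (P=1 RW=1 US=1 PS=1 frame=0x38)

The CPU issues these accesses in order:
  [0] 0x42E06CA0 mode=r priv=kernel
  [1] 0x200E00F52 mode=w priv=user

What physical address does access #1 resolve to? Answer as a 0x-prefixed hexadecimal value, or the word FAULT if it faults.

Trace:
#0 VA=0x42E06CA0 (r,kernel):
  L0 @0x30[1] → 0x31007  P=1,RW=1,US=1,PS=0
  L1 @0x31[23] → 0x34007  P=1,RW=1,US=1,PS=0
  L2 @0x34[6] → 0x35007  P=1,RW=1,US=1,PS=0
  ⇒ phys 0x35CA0  [3 reads]
#1 VA=0x200E00F52 (w,user):
  L0 @0x30[8] → 0x37007  P=1,RW=1,US=1,PS=0
  L1 @0x37[7] → 0x38087  P=1,RW=1,US=1,PS=1
  ⇒ phys 0x38F52 (huge @L1)  [2 reads]

Access #1 PA: 0x38F52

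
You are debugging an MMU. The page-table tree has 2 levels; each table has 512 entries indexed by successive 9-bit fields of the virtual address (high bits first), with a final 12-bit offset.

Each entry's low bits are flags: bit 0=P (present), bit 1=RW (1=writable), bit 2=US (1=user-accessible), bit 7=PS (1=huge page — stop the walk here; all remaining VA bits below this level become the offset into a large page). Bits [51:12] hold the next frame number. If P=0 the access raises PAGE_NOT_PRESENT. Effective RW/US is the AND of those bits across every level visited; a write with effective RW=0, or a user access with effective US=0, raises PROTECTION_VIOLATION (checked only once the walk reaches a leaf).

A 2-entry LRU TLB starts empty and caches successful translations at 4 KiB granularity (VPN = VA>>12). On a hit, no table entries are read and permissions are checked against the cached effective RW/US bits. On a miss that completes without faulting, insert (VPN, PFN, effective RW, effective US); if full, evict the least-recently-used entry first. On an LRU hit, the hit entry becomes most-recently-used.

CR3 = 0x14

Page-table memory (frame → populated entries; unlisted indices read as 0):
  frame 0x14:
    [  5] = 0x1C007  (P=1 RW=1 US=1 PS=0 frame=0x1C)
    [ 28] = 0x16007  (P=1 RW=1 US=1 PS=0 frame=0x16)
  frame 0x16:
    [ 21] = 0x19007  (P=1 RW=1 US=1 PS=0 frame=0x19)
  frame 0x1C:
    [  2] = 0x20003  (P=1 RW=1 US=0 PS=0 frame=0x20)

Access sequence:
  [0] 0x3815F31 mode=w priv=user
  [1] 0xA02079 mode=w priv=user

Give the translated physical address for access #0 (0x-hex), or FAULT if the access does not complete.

Trace:
#0 VA=0x3815F31 (w,user):
  L0 @0x14[28] → 0x16007  P=1,RW=1,US=1,PS=0
  L1 @0x16[21] → 0x19007  P=1,RW=1,US=1,PS=0
  → PA=0x19F31  (2 entries read)
#1 VA=0xA02079 (w,user):
  L0 @0x14[5] → 0x1C007  P=1,RW=1,US=1,PS=0
  L1 @0x1C[2] → 0x20003  P=1,RW=1,US=0,PS=0
  ✗ PROTECTION_VIOLATION  [2 reads]

Access #0 PA: 0x19F31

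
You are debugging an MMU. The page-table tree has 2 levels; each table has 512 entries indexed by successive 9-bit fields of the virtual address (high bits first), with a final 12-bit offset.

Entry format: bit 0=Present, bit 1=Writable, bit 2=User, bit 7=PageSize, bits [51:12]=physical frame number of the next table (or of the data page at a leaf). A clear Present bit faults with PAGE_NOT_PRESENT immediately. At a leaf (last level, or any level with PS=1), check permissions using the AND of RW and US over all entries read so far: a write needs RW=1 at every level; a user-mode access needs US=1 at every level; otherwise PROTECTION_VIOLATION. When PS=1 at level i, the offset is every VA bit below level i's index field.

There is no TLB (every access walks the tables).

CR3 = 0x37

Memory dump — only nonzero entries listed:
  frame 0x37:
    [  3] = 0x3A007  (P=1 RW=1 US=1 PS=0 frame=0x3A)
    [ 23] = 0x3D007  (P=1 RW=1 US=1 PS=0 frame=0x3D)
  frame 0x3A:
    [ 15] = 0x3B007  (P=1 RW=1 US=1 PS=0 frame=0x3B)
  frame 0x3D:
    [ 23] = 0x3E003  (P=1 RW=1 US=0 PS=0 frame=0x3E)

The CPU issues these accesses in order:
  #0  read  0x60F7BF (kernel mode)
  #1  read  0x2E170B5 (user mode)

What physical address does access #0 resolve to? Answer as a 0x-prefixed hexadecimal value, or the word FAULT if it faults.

Trace:
#0 VA=0x60F7BF (r,kernel):
  lvl0: tbl 0x37, slot 3 ⇒ 0x3A007 (P1/RW1/US1/PS0)
  lvl1: tbl 0x3A, slot 15 ⇒ 0x3B007 (P1/RW1/US1/PS0)
  ✓ 0x3B7BF  — 2 lookups
#1 VA=0x2E170B5 (r,user):
  lvl0: tbl 0x37, slot 23 ⇒ 0x3D007 (P1/RW1/US1/PS0)
  lvl1: tbl 0x3D, slot 23 ⇒ 0x3E003 (P1/RW1/US0/PS0)
  ✗ PROTECTION_VIOLATION  [2 reads]

Access #0 PA: 0x3B7BF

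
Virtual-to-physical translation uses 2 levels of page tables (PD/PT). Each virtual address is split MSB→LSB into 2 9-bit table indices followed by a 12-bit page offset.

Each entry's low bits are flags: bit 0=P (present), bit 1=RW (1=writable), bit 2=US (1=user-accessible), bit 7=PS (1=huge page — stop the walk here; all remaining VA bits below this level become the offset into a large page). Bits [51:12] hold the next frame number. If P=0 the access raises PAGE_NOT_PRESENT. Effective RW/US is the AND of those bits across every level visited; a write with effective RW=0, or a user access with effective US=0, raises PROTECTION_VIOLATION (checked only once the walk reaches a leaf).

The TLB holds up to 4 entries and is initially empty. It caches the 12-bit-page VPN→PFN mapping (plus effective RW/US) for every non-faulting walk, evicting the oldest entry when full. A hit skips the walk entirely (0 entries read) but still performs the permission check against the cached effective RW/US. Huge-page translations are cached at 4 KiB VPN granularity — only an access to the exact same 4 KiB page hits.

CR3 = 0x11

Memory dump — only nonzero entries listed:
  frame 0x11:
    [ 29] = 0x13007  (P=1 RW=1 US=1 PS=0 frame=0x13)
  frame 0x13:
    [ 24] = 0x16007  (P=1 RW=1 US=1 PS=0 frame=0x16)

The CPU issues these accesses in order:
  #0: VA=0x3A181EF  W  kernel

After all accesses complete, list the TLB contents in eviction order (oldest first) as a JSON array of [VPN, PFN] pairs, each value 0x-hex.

Per-access translation:
#0 VA=0x3A181EF (w,kernel):
  lvl0: tbl 0x11, slot 29 ⇒ 0x13007 (P1/RW1/US1/PS0)
  lvl1: tbl 0x13, slot 24 ⇒ 0x16007 (P1/RW1/US1/PS0)
  ⇒ phys 0x161EF  [2 reads]

TLB: [["0x3A18", "0x16"]]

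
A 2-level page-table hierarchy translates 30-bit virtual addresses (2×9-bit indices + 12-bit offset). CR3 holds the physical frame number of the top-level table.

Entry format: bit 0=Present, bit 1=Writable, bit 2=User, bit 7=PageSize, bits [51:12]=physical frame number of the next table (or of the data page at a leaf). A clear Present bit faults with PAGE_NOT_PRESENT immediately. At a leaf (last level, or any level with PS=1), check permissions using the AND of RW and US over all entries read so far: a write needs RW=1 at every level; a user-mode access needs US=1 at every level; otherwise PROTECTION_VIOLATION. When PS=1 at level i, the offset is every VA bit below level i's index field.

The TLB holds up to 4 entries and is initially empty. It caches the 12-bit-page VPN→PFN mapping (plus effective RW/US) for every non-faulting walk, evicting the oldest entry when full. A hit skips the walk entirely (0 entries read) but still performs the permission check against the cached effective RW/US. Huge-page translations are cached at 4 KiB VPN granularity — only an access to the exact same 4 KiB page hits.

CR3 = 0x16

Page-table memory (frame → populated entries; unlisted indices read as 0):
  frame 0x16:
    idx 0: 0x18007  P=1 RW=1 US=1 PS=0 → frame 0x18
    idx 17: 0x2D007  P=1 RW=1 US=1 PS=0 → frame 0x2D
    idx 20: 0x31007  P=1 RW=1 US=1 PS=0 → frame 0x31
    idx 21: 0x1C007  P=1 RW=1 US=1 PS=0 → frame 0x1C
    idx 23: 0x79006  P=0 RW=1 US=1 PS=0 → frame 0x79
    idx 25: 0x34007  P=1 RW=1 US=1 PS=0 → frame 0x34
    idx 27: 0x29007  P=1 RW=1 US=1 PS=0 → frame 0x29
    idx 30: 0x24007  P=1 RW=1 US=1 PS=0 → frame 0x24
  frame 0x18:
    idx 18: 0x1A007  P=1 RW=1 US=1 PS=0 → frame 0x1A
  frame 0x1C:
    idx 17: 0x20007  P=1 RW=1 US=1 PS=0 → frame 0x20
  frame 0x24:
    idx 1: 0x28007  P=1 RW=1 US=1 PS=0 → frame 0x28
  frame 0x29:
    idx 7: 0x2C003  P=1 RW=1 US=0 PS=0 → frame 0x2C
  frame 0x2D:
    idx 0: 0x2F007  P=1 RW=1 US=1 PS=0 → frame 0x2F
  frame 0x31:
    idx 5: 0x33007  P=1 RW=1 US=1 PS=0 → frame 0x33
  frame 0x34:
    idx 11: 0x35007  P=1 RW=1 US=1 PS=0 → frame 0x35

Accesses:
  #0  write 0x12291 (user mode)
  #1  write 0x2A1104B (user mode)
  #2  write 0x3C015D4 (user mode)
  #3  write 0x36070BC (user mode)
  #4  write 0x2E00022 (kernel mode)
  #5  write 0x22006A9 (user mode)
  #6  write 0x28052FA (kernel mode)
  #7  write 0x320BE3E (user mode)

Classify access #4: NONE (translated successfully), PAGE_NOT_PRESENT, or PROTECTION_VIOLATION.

Trace:
#0 VA=0x12291 (w,user):
  [0] read 0x16 idx=0: raw=0x18007 flags P=1 W=1 U=1 S=0
  [1] read 0x18 idx=18: raw=0x1A007 flags P=1 W=1 U=1 S=0
  ✓ 0x1A291  — 2 lookups
#1 VA=0x2A1104B (w,user):
  [0] read 0x16 idx=21: raw=0x1C007 flags P=1 W=1 U=1 S=0
  [1] read 0x1C idx=17: raw=0x20007 flags P=1 W=1 U=1 S=0
  ✓ 0x2004B  — 2 lookups
#2 VA=0x3C015D4 (w,user):
  [0] read 0x16 idx=30: raw=0x24007 flags P=1 W=1 U=1 S=0
  [1] read 0x24 idx=1: raw=0x28007 flags P=1 W=1 U=1 S=0
  ✓ 0x285D4  — 2 lookups
#3 VA=0x36070BC (w,user):
  [0] read 0x16 idx=27: raw=0x29007 flags P=1 W=1 U=1 S=0
  [1] read 0x29 idx=7: raw=0x2C003 flags P=1 W=1 U=0 S=0
  → PROTECTION_VIOLATION  (2 entries read)
#4 VA=0x2E00022 (w,kernel):
  [0] read 0x16 idx=23: raw=0x79006 flags P=0 W=1 U=1 S=0
  → PAGE_NOT_PRESENT  (1 entries read)
#5 VA=0x22006A9 (w,user):
  [0] read 0x16 idx=17: raw=0x2D007 flags P=1 W=1 U=1 S=0
  [1] read 0x2D idx=0: raw=0x2F007 flags P=1 W=1 U=1 S=0
  ✓ 0x2F6A9  — 2 lookups
#6 VA=0x28052FA (w,kernel):
  [0] read 0x16 idx=20: raw=0x31007 flags P=1 W=1 U=1 S=0
  [1] read 0x31 idx=5: raw=0x33007 flags P=1 W=1 U=1 S=0
  ✓ 0x332FA  — 2 lookups
#7 VA=0x320BE3E (w,user):
  [0] read 0x16 idx=25: raw=0x34007 flags P=1 W=1 U=1 S=0
  [1] read 0x34 idx=11: raw=0x35007 flags P=1 W=1 U=1 S=0
  ✓ 0x35E3E  — 2 lookups

Access #4 fault: PAGE_NOT_PRESENT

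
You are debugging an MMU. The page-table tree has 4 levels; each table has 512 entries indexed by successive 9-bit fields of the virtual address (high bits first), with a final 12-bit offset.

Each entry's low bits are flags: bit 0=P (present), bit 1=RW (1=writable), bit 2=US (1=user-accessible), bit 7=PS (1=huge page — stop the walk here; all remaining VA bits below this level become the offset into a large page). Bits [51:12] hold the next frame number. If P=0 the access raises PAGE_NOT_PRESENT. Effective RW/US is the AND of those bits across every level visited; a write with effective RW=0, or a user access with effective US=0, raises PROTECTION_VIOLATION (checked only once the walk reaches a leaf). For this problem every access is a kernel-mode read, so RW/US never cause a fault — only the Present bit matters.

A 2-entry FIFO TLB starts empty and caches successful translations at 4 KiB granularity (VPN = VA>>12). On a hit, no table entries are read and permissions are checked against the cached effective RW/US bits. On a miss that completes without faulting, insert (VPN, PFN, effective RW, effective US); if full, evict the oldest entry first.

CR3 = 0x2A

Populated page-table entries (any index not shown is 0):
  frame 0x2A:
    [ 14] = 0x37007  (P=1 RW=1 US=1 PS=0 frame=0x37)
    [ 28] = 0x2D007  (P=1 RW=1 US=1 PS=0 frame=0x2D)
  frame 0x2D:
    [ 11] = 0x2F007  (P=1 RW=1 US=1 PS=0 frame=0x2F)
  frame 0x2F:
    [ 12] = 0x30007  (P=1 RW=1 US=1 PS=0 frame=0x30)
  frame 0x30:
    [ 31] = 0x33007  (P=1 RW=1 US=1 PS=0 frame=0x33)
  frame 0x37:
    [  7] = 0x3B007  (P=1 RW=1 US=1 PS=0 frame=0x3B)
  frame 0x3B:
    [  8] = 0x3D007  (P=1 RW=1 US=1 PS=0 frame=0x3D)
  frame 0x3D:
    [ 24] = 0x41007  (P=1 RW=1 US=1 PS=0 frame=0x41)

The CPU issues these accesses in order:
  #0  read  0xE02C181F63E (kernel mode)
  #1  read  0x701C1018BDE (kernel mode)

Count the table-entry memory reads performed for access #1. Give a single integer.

Trace:
#0 VA=0xE02C181F63E (r,kernel):
  L0: frame=0x2A idx=28 entry=0x2D007 [P=1 RW=1 US=1 PS=0]
  L1: frame=0x2D idx=11 entry=0x2F007 [P=1 RW=1 US=1 PS=0]
  L2: frame=0x2F idx=12 entry=0x30007 [P=1 RW=1 US=1 PS=0]
  L3: frame=0x30 idx=31 entry=0x33007 [P=1 RW=1 US=1 PS=0]
  ✓ 0x3363E  — 4 lookups
#1 VA=0x701C1018BDE (r,kernel):
  L0: frame=0x2A idx=14 entry=0x37007 [P=1 RW=1 US=1 PS=0]
  L1: frame=0x37 idx=7 entry=0x3B007 [P=1 RW=1 US=1 PS=0]
  L2: frame=0x3B idx=8 entry=0x3D007 [P=1 RW=1 US=1 PS=0]
  L3: frame=0x3D idx=24 entry=0x41007 [P=1 RW=1 US=1 PS=0]
  ✓ 0x41BDE  — 4 lookups

Entries read for #1: 4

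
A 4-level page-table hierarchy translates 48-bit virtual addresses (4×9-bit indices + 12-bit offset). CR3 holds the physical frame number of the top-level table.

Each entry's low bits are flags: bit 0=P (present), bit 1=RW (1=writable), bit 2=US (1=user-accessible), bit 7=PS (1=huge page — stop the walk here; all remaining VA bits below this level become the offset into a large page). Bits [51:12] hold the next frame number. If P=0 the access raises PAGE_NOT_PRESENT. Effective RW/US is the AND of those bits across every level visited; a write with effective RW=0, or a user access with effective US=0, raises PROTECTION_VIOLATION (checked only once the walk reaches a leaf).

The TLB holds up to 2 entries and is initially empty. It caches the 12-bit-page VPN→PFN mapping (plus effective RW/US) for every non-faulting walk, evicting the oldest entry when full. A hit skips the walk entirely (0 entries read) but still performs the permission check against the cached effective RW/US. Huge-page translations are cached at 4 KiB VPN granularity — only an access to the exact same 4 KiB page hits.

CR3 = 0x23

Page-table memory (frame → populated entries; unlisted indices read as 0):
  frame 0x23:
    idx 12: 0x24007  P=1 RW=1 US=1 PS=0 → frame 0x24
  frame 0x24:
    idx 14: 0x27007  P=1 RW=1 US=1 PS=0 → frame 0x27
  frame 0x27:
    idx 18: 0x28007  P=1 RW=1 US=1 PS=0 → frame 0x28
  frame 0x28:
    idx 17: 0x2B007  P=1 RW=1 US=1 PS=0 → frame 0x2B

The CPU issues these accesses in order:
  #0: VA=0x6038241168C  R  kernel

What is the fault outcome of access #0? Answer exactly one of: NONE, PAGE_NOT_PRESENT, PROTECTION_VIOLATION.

Walk each access:
#0 VA=0x6038241168C (r,kernel):
  lvl0: tbl 0x23, slot 12 ⇒ 0x24007 (P1/RW1/US1/PS0)
  lvl1: tbl 0x24, slot 14 ⇒ 0x27007 (P1/RW1/US1/PS0)
  lvl2: tbl 0x27, slot 18 ⇒ 0x28007 (P1/RW1/US1/PS0)
  lvl3: tbl 0x28, slot 17 ⇒ 0x2B007 (P1/RW1/US1/PS0)
  ✓ 0x2B68C  — 4 lookups

Access #0 fault: NONE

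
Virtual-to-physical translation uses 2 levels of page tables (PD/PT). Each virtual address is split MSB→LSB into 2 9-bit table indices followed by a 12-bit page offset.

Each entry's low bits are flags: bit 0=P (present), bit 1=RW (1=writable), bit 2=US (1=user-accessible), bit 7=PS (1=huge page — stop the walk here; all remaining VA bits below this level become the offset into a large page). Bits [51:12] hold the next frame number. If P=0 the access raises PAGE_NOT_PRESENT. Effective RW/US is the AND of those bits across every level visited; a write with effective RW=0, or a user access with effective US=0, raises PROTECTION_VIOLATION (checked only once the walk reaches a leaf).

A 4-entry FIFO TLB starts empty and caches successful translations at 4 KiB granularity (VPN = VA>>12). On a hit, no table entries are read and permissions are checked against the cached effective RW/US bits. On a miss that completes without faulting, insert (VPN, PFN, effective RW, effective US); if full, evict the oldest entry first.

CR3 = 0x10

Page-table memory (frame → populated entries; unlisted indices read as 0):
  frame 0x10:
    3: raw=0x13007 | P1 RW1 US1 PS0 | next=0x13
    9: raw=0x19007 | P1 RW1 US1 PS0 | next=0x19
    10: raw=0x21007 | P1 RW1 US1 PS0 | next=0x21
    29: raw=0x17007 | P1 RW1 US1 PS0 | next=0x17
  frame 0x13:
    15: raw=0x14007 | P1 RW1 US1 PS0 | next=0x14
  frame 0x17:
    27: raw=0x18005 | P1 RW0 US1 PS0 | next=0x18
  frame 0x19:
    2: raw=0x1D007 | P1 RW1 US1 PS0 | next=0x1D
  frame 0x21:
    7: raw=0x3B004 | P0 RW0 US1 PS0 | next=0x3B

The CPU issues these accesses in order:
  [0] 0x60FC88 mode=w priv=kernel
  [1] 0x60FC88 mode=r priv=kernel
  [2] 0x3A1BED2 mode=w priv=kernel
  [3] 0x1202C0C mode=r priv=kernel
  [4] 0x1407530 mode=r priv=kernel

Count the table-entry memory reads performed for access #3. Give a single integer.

Per-access translation:
#0 VA=0x60FC88 (w,kernel):
  L0 @0x10[3] → 0x13007  P=1,RW=1,US=1,PS=0
  L1 @0x13[15] → 0x14007  P=1,RW=1,US=1,PS=0
  ✓ 0x14C88  — 2 lookups
#1 VA=0x60FC88 (r,kernel):
  TLB hit vpn=0x60F → PA=0x14C88
#2 VA=0x3A1BED2 (w,kernel):
  L0 @0x10[29] → 0x17007  P=1,RW=1,US=1,PS=0
  L1 @0x17[27] → 0x18005  P=1,RW=0,US=1,PS=0
  → PROTECTION_VIOLATION  (2 entries read)
#3 VA=0x1202C0C (r,kernel):
  L0 @0x10[9] → 0x19007  P=1,RW=1,US=1,PS=0
  L1 @0x19[2] → 0x1D007  P=1,RW=1,US=1,PS=0
  ✓ 0x1DC0C  — 2 lookups
#4 VA=0x1407530 (r,kernel):
  L0 @0x10[10] → 0x21007  P=1,RW=1,US=1,PS=0
  L1 @0x21[7] → 0x3B004  P=0,RW=0,US=1,PS=0
  → PAGE_NOT_PRESENT  (2 entries read)

Entries read for #3: 2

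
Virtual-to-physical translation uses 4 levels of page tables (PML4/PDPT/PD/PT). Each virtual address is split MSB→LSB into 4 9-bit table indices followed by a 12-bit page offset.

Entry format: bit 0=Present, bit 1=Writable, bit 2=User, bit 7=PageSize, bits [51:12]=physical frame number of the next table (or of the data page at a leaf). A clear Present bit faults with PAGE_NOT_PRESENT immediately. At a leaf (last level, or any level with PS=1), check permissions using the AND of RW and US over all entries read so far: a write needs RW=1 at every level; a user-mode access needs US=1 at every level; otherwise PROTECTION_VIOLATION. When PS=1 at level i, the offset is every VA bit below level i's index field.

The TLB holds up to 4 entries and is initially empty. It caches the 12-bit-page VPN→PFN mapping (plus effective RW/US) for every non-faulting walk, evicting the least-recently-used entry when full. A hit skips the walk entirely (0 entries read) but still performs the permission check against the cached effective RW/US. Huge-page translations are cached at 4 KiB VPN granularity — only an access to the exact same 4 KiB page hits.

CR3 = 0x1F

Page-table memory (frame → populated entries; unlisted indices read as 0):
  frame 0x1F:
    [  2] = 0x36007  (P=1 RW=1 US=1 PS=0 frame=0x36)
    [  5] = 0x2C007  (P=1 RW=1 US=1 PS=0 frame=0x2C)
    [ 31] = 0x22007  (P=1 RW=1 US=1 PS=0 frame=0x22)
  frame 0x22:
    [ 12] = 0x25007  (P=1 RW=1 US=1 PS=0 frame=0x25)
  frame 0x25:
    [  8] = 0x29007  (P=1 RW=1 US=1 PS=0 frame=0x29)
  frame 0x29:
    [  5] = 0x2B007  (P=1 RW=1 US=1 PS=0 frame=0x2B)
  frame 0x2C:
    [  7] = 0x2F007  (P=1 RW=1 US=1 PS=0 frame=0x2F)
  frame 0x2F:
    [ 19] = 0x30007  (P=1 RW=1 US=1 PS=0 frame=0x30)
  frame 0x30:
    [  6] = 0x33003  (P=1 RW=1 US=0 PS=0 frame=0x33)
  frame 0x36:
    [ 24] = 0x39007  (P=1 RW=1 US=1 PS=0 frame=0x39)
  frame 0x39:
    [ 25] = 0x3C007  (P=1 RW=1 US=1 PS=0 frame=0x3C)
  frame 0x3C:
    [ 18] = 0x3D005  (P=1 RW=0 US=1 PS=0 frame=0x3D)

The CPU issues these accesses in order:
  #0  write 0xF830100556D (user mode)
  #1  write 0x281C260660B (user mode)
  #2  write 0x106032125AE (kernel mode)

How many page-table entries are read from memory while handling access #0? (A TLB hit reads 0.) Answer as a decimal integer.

Trace:
#0 VA=0xF830100556D (w,user):
  L0 @0x1F[31] → 0x22007  P=1,RW=1,US=1,PS=0
  L1 @0x22[12] → 0x25007  P=1,RW=1,US=1,PS=0
  L2 @0x25[8] → 0x29007  P=1,RW=1,US=1,PS=0
  L3 @0x29[5] → 0x2B007  P=1,RW=1,US=1,PS=0
  ✓ 0x2B56D  — 4 lookups
#1 VA=0x281C260660B (w,user):
  L0 @0x1F[5] → 0x2C007  P=1,RW=1,US=1,PS=0
  L1 @0x2C[7] → 0x2F007  P=1,RW=1,US=1,PS=0
  L2 @0x2F[19] → 0x30007  P=1,RW=1,US=1,PS=0
  L3 @0x30[6] → 0x33003  P=1,RW=1,US=0,PS=0
  → PROTECTION_VIOLATION  (4 entries read)
#2 VA=0x106032125AE (w,kernel):
  L0 @0x1F[2] → 0x36007  P=1,RW=1,US=1,PS=0
  L1 @0x36[24] → 0x39007  P=1,RW=1,US=1,PS=0
  L2 @0x39[25] → 0x3C007  P=1,RW=1,US=1,PS=0
  L3 @0x3C[18] → 0x3D005  P=1,RW=0,US=1,PS=0
  → PROTECTION_VIOLATION  (4 entries read)

Entries read for #0: 4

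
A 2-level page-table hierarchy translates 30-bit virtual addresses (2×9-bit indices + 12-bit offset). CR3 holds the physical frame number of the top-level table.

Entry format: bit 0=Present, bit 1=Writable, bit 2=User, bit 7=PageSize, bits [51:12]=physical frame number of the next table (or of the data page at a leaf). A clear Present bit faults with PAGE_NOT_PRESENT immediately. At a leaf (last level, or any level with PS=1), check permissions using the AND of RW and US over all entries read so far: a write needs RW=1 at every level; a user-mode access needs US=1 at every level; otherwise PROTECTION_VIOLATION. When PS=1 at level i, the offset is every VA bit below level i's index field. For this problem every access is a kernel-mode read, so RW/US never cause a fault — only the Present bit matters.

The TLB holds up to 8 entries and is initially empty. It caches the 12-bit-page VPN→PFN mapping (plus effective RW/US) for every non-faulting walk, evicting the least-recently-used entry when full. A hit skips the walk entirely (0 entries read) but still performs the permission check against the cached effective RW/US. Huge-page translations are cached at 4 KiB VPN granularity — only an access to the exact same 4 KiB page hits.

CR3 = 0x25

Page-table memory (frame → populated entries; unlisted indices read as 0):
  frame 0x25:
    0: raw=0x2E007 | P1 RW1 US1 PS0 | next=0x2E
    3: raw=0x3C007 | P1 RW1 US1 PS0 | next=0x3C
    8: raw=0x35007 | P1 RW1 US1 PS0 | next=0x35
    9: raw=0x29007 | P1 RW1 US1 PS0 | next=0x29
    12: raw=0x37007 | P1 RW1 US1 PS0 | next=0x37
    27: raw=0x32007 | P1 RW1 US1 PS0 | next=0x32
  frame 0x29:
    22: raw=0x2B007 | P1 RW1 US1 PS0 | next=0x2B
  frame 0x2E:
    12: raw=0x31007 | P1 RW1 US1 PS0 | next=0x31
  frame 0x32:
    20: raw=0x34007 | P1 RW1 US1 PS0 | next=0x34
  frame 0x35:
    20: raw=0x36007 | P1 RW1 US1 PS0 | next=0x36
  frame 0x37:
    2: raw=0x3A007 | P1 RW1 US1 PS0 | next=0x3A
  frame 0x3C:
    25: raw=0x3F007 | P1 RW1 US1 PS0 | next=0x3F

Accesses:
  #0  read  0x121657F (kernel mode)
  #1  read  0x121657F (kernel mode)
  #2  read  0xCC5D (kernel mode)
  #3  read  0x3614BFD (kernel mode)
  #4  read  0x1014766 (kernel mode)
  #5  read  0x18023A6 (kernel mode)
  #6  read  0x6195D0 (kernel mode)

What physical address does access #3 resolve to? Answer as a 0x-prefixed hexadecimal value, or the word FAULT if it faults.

Per-access translation:
#0 VA=0x121657F (r,kernel):
  L0 @0x25[9] → 0x29007  P=1,RW=1,US=1,PS=0
  L1 @0x29[22] → 0x2B007  P=1,RW=1,US=1,PS=0
  ⇒ phys 0x2B57F  [2 reads]
#1 VA=0x121657F (r,kernel):
  TLB hit vpn=0x1216 → PA=0x2B57F
#2 VA=0xCC5D (r,kernel):
  L0 @0x25[0] → 0x2E007  P=1,RW=1,US=1,PS=0
  L1 @0x2E[12] → 0x31007  P=1,RW=1,US=1,PS=0
  ⇒ phys 0x31C5D  [2 reads]
#3 VA=0x3614BFD (r,kernel):
  L0 @0x25[27] → 0x32007  P=1,RW=1,US=1,PS=0
  L1 @0x32[20] → 0x34007  P=1,RW=1,US=1,PS=0
  ⇒ phys 0x34BFD  [2 reads]
#4 VA=0x1014766 (r,kernel):
  L0 @0x25[8] → 0x35007  P=1,RW=1,US=1,PS=0
  L1 @0x35[20] → 0x36007  P=1,RW=1,US=1,PS=0
  ⇒ phys 0x36766  [2 reads]
#5 VA=0x18023A6 (r,kernel):
  L0 @0x25[12] → 0x37007  P=1,RW=1,US=1,PS=0
  L1 @0x37[2] → 0x3A007  P=1,RW=1,US=1,PS=0
  ⇒ phys 0x3A3A6  [2 reads]
#6 VA=0x6195D0 (r,kernel):
  L0 @0x25[3] → 0x3C007  P=1,RW=1,US=1,PS=0
  L1 @0x3C[25] → 0x3F007  P=1,RW=1,US=1,PS=0
  ⇒ phys 0x3F5D0  [2 reads]

Access #3 PA: 0x34BFD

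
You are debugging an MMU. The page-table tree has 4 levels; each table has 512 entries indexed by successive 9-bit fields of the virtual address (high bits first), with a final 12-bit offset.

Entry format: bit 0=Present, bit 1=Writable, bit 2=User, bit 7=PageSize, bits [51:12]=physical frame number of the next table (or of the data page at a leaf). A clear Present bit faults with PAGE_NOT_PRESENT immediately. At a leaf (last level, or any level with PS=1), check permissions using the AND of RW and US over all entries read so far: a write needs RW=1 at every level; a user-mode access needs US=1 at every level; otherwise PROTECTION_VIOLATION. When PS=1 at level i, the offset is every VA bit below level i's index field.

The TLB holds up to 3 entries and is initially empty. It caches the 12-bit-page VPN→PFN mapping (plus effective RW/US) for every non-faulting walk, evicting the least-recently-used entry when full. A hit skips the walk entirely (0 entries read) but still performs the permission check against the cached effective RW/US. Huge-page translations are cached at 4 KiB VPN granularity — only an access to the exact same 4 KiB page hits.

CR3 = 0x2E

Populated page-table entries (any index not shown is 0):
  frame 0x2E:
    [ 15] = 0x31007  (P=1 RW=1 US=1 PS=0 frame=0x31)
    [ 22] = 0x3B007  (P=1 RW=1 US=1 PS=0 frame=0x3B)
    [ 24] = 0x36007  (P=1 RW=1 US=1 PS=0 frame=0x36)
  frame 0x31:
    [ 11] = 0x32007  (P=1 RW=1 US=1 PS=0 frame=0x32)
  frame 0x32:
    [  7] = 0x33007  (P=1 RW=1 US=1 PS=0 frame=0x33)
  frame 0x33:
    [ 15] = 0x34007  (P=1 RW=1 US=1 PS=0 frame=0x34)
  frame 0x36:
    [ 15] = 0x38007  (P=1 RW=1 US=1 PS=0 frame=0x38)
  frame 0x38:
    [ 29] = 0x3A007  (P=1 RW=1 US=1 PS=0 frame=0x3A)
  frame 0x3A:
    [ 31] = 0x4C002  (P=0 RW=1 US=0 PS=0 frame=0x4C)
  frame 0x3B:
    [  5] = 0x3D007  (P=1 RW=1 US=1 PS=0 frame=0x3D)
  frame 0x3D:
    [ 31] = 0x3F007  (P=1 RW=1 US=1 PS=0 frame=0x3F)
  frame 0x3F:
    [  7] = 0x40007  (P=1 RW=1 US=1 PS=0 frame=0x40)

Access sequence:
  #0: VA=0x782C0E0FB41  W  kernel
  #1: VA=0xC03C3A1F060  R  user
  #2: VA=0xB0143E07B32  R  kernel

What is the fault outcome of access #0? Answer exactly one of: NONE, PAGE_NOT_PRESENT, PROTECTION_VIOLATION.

Per-access translation:
#0 VA=0x782C0E0FB41 (w,kernel):
  [0] read 0x2E idx=15: raw=0x31007 flags P=1 W=1 U=1 S=0
  [1] read 0x31 idx=11: raw=0x32007 flags P=1 W=1 U=1 S=0
  [2] read 0x32 idx=7: raw=0x33007 flags P=1 W=1 U=1 S=0
  [3] read 0x33 idx=15: raw=0x34007 flags P=1 W=1 U=1 S=0
  ⇒ phys 0x34B41  [4 reads]
#1 VA=0xC03C3A1F060 (r,user):
  [0] read 0x2E idx=24: raw=0x36007 flags P=1 W=1 U=1 S=0
  [1] read 0x36 idx=15: raw=0x38007 flags P=1 W=1 U=1 S=0
  [2] read 0x38 idx=29: raw=0x3A007 flags P=1 W=1 U=1 S=0
  [3] read 0x3A idx=31: raw=0x4C002 flags P=0 W=1 U=0 S=0
  ✗ PAGE_NOT_PRESENT  [4 reads]
#2 VA=0xB0143E07B32 (r,kernel):
  [0] read 0x2E idx=22: raw=0x3B007 flags P=1 W=1 U=1 S=0
  [1] read 0x3B idx=5: raw=0x3D007 flags P=1 W=1 U=1 S=0
  [2] read 0x3D idx=31: raw=0x3F007 flags P=1 W=1 U=1 S=0
  [3] read 0x3F idx=7: raw=0x40007 flags P=1 W=1 U=1 S=0
  ⇒ phys 0x40B32  [4 reads]

Access #0 fault: NONE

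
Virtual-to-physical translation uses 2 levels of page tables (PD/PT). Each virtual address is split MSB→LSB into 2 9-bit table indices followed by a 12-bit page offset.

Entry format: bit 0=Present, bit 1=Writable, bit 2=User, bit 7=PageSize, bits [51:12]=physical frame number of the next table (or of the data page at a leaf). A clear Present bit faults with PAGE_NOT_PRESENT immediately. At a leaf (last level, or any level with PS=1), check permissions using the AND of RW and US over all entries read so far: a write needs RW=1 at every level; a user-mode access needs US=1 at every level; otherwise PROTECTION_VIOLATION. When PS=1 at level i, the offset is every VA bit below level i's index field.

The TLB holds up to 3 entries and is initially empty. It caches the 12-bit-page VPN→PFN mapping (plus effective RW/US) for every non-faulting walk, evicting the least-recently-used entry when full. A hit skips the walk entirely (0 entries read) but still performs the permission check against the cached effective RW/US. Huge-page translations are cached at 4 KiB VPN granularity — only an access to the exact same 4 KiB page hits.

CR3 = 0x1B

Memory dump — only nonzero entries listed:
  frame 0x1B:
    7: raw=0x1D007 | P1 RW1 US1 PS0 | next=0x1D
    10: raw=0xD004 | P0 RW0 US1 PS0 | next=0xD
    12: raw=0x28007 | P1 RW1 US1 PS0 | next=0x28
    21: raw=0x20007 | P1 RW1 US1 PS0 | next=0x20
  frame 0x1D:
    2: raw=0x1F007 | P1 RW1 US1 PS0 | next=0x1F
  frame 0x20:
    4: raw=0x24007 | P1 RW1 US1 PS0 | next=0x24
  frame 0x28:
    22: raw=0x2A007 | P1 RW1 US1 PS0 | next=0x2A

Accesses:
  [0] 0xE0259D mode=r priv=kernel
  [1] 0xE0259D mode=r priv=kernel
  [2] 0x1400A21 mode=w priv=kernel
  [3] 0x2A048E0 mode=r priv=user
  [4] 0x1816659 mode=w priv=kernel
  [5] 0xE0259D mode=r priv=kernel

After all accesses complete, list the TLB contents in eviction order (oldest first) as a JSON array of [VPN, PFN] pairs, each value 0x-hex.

Walk each access:
#0 VA=0xE0259D (r,kernel):
  lvl0: tbl 0x1B, slot 7 ⇒ 0x1D007 (P1/RW1/US1/PS0)
  lvl1: tbl 0x1D, slot 2 ⇒ 0x1F007 (P1/RW1/US1/PS0)
  ⇒ phys 0x1F59D  [2 reads]
#1 VA=0xE0259D (r,kernel):
  TLB hit vpn=0xE02 → PA=0x1F59D
#2 VA=0x1400A21 (w,kernel):
  lvl0: tbl 0x1B, slot 10 ⇒ 0xD004 (P0/RW0/US1/PS0)
  ⇒ fault: PAGE_NOT_PRESENT  — 1 lookups
#3 VA=0x2A048E0 (r,user):
  lvl0: tbl 0x1B, slot 21 ⇒ 0x20007 (P1/RW1/US1/PS0)
  lvl1: tbl 0x20, slot 4 ⇒ 0x24007 (P1/RW1/US1/PS0)
  ⇒ phys 0x248E0  [2 reads]
#4 VA=0x1816659 (w,kernel):
  lvl0: tbl 0x1B, slot 12 ⇒ 0x28007 (P1/RW1/US1/PS0)
  lvl1: tbl 0x28, slot 22 ⇒ 0x2A007 (P1/RW1/US1/PS0)
  ⇒ phys 0x2A659  [2 reads]
#5 VA=0xE0259D (r,kernel):
  TLB hit vpn=0xE02 → PA=0x1F59D

TLB: [["0x2A04", "0x24"], ["0x1816", "0x2A"], ["0xE02", "0x1F"]]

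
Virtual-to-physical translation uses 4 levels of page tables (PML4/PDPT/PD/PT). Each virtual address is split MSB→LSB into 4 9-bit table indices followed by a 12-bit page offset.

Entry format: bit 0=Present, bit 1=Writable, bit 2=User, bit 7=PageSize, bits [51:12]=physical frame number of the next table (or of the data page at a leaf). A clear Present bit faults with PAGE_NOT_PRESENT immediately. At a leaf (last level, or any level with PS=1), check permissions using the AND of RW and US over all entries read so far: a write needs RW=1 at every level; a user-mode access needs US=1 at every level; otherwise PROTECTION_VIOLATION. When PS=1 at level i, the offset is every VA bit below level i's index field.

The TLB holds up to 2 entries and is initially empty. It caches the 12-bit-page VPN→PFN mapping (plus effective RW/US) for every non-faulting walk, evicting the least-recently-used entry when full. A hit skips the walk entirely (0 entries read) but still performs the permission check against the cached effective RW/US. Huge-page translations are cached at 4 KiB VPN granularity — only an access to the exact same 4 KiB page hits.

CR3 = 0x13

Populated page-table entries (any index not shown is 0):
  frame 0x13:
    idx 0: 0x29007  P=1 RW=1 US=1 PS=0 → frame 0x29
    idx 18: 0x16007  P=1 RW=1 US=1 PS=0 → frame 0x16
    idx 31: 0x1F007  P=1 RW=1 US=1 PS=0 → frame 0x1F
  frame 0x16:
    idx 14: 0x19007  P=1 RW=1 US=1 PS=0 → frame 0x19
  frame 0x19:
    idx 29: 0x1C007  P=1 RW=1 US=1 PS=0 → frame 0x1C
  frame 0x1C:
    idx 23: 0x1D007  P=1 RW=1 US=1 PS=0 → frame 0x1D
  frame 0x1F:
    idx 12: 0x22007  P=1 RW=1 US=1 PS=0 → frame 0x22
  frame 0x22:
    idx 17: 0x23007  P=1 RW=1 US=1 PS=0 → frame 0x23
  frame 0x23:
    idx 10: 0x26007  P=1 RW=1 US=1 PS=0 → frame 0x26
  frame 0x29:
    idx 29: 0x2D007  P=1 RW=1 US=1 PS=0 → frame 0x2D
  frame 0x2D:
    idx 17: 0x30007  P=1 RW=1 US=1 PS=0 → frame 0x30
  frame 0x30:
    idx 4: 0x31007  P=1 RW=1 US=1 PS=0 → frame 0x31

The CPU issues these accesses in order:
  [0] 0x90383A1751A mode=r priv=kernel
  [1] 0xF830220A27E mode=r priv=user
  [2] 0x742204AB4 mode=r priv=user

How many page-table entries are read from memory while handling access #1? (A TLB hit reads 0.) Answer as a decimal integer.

Per-access translation:
#0 VA=0x90383A1751A (r,kernel):
  L0: frame=0x13 idx=18 entry=0x16007 [P=1 RW=1 US=1 PS=0]
  L1: frame=0x16 idx=14 entry=0x19007 [P=1 RW=1 US=1 PS=0]
  L2: frame=0x19 idx=29 entry=0x1C007 [P=1 RW=1 US=1 PS=0]
  L3: frame=0x1C idx=23 entry=0x1D007 [P=1 RW=1 US=1 PS=0]
  ✓ 0x1D51A  — 4 lookups
#1 VA=0xF830220A27E (r,user):
  L0: frame=0x13 idx=31 entry=0x1F007 [P=1 RW=1 US=1 PS=0]
  L1: frame=0x1F idx=12 entry=0x22007 [P=1 RW=1 US=1 PS=0]
  L2: frame=0x22 idx=17 entry=0x23007 [P=1 RW=1 US=1 PS=0]
  L3: frame=0x23 idx=10 entry=0x26007 [P=1 RW=1 US=1 PS=0]
  ✓ 0x2627E  — 4 lookups
#2 VA=0x742204AB4 (r,user):
  L0: frame=0x13 idx=0 entry=0x29007 [P=1 RW=1 US=1 PS=0]
  L1: frame=0x29 idx=29 entry=0x2D007 [P=1 RW=1 US=1 PS=0]
  L2: frame=0x2D idx=17 entry=0x30007 [P=1 RW=1 US=1 PS=0]
  L3: frame=0x30 idx=4 entry=0x31007 [P=1 RW=1 US=1 PS=0]
  ✓ 0x31AB4  — 4 lookups

Entries read for #1: 4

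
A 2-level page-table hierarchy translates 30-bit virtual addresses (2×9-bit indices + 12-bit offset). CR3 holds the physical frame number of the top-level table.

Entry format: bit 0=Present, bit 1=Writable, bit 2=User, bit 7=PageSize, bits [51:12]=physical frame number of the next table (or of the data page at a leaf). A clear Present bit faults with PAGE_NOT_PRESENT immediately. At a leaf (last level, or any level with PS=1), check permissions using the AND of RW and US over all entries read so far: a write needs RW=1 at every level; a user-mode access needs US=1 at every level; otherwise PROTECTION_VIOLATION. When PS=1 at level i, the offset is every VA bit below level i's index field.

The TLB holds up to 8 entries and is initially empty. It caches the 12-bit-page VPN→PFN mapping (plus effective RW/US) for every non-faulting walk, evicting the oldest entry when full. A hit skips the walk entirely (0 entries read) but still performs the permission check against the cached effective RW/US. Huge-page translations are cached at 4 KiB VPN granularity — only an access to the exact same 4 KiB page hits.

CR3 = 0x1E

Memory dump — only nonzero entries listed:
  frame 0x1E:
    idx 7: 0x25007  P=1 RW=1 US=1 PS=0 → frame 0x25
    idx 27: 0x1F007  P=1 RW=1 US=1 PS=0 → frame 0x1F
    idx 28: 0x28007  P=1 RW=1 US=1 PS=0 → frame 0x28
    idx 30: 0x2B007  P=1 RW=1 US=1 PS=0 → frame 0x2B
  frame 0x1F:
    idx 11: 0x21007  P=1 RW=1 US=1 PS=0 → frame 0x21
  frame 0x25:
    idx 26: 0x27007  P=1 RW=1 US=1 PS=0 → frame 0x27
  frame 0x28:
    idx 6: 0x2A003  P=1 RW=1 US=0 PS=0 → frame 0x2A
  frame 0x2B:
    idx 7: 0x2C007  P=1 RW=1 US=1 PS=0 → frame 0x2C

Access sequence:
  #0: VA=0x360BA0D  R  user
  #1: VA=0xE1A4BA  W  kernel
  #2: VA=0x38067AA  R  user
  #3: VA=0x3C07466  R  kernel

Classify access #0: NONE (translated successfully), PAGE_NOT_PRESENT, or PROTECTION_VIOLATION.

Trace:
#0 VA=0x360BA0D (r,user):
  lvl0: tbl 0x1E, slot 27 ⇒ 0x1F007 (P1/RW1/US1/PS0)
  lvl1: tbl 0x1F, slot 11 ⇒ 0x21007 (P1/RW1/US1/PS0)
  → PA=0x21A0D  (2 entries read)
#1 VA=0xE1A4BA (w,kernel):
  lvl0: tbl 0x1E, slot 7 ⇒ 0x25007 (P1/RW1/US1/PS0)
  lvl1: tbl 0x25, slot 26 ⇒ 0x27007 (P1/RW1/US1/PS0)
  → PA=0x274BA  (2 entries read)
#2 VA=0x38067AA (r,user):
  lvl0: tbl 0x1E, slot 28 ⇒ 0x28007 (P1/RW1/US1/PS0)
  lvl1: tbl 0x28, slot 6 ⇒ 0x2A003 (P1/RW1/US0/PS0)
  ✗ PROTECTION_VIOLATION  [2 reads]
#3 VA=0x3C07466 (r,kernel):
  lvl0: tbl 0x1E, slot 30 ⇒ 0x2B007 (P1/RW1/US1/PS0)
  lvl1: tbl 0x2B, slot 7 ⇒ 0x2C007 (P1/RW1/US1/PS0)
  → PA=0x2C466  (2 entries read)

Access #0 fault: NONE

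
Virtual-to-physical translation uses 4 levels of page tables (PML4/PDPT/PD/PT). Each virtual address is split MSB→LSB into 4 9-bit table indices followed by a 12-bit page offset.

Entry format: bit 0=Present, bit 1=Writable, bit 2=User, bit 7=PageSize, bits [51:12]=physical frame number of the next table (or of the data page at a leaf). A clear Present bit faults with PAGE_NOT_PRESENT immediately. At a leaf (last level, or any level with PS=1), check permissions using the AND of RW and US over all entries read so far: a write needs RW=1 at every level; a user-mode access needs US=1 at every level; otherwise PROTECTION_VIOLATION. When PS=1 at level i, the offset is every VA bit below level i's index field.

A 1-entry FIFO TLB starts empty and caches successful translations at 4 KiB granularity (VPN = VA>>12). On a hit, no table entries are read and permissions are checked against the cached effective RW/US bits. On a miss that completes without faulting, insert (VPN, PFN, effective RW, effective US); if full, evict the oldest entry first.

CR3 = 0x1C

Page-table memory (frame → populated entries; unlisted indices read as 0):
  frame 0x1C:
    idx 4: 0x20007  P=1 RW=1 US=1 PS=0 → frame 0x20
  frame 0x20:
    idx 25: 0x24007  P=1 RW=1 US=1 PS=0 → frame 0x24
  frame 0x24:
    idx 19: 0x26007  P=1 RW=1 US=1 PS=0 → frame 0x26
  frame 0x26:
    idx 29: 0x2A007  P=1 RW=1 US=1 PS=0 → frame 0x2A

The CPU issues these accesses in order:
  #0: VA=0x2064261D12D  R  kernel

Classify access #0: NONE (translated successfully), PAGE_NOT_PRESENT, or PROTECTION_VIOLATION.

Trace:
#0 VA=0x2064261D12D (r,kernel):
  [0] read 0x1C idx=4: raw=0x20007 flags P=1 W=1 U=1 S=0
  [1] read 0x20 idx=25: raw=0x24007 flags P=1 W=1 U=1 S=0
  [2] read 0x24 idx=19: raw=0x26007 flags P=1 W=1 U=1 S=0
  [3] read 0x26 idx=29: raw=0x2A007 flags P=1 W=1 U=1 S=0
  → PA=0x2A12D  (4 entries read)

Access #0 fault: NONE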